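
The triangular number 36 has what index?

8

Set n(n+1)/2 = 36, giving n² + n − 72 = 0.
The discriminant is 1 + 8·36 = 289, and √289 = 17.
So n = (-1 + 17) / 2 = 16/2 = 8.
Check: 8·9/2 = 36. ✓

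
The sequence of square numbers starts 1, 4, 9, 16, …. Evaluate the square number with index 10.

100

10² = 100.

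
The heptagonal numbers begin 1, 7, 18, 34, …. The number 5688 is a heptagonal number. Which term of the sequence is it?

Set n(5n−3)/2 = 5688, giving 5n² − 3n − 11376 = 0.
The discriminant is 9 + 40·5688 = 227529, and √227529 = 477.
So n = (3 + 477) / 10 = 480/10 = 48.

48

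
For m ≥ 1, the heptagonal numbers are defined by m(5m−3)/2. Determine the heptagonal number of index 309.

238239

309·(5·309 − 3)/2 = 309·1542/2 = 309·771 = 238239.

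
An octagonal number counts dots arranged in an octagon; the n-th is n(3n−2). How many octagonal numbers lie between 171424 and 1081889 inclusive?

361

The n-th octagonal number is n(3n−2).
Smallest index with value ≥ 171424: n = 240 (giving 172320).
Largest index with value ≤ 1081889: n = 600 (giving 1078800).
Indices 240 through 600: 361 terms.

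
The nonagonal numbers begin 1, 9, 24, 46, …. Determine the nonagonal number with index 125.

The 125th nonagonal number is n(7n−5)/2 with n = 125.
125·(7·125 − 5)/2 = 125·870/2 = 125·435 = 54375.

54375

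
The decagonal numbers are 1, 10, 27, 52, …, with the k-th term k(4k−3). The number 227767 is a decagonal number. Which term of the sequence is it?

239

Set n(4n−3) = 227767, giving 4n² − 3n − 227767 = 0.
The discriminant is 9 + 16·227767 = 3644281, and √3644281 = 1909.
So n = (3 + 1909) / 8 = 1912/8 = 239.
Check: 239·(4·239 − 3) = 227767. ✓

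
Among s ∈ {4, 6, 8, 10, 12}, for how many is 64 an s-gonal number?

2

s = 4: P(4, 8) = 64. ✓
s = 6: P(6, 5) = 45 and P(6, 6) = 66; 64 is not s-gonal.
s = 8: P(8, 4) = 40 and P(8, 5) = 65; 64 is not s-gonal.
s = 10: P(10, 4) = 52 and P(10, 5) = 85; 64 is not s-gonal.
s = 12: P(12, 4) = 64. ✓
Hits: s ∈ {4, 12} → 2.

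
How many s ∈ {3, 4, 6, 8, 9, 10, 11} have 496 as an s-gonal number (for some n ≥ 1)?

2

s = 3: P(3, 31) = 496. ✓
s = 4: P(4, 22) = 484 and P(4, 23) = 529; 496 is not s-gonal.
s = 6: P(6, 16) = 496. ✓
s = 8: P(8, 13) = 481 and P(8, 14) = 560; 496 is not s-gonal.
s = 9: P(9, 12) = 474 and P(9, 13) = 559; 496 is not s-gonal.
s = 10: P(10, 11) = 451 and P(10, 12) = 540; 496 is not s-gonal.
s = 11: P(11, 10) = 415 and P(11, 11) = 506; 496 is not s-gonal.
Hits: s ∈ {3, 6} → 2.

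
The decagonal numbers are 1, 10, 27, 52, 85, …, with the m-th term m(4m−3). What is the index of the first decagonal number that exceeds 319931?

284

Solve n(4n−3) > 319931 for integer n.
The largest n with value ≤ 319931 is 283 (since 319507 ≤ 319931 < 321772), so the first above is n = 284, value 321772.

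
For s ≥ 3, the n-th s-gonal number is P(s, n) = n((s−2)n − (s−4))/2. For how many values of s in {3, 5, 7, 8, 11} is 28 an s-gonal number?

s = 3: P(3, 7) = 28. ✓
s = 5: P(5, 4) = 22 and P(5, 5) = 35; 28 is not s-gonal.
s = 7: P(7, 3) = 18 and P(7, 4) = 34; 28 is not s-gonal.
s = 8: P(8, 3) = 21 and P(8, 4) = 40; 28 is not s-gonal.
s = 11: P(11, 2) = 11 and P(11, 3) = 30; 28 is not s-gonal.
Hits: s ∈ {3} → 1.

1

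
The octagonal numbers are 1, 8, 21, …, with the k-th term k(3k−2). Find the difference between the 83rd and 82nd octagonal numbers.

493

Consecutive octagonal numbers differ by 6n − 5: here 6·83 − 5 = 493.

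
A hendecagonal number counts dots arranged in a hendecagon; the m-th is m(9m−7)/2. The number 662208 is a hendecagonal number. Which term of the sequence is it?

Set n(9n−7)/2 = 662208, giving 9n² − 7n − 1324416 = 0.
The discriminant is 49 + 72·662208 = 47679025, and √47679025 = 6905.
So n = (7 + 6905) / 18 = 6912/18 = 384.
Check: 384·(9·384 − 7)/2 = 662208. ✓

384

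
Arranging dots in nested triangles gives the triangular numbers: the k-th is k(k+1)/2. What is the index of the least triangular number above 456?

30

Solve n(n+1)/2 > 456 for integer n.
The largest n with value ≤ 456 is 29 (since 435 ≤ 456 < 465), so the first above is n = 30, value 465.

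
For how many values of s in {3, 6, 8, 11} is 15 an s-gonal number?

2

s = 3: P(3, 5) = 15. ✓
s = 6: P(6, 3) = 15. ✓
s = 8: P(8, 2) = 8 and P(8, 3) = 21; 15 is not s-gonal.
s = 11: P(11, 2) = 11 and P(11, 3) = 30; 15 is not s-gonal.
Hits: s ∈ {3, 6} → 2.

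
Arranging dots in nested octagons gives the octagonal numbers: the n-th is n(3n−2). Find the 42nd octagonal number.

5208

42·(3·42 − 2) = 42·124 = 5208.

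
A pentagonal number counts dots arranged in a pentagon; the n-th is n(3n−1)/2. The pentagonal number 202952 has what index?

Set n(3n−1)/2 = 202952, giving 3n² − n − 405904 = 0.
The discriminant is 1 + 24·202952 = 4870849, and √4870849 = 2207.
So n = (1 + 2207) / 6 = 2208/6 = 368.
Check: 368·(3·368 − 1)/2 = 202952. ✓

368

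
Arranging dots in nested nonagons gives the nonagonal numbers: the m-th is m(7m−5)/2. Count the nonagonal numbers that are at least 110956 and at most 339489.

The n-th nonagonal number is n(7n−5)/2.
Smallest index with value ≥ 110956: n = 179 (giving 111696).
Largest index with value ≤ 339489: n = 311 (giving 337746).
Indices 179 through 311: 133 terms.

133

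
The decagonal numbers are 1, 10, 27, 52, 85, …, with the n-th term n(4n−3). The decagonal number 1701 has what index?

21

Set n(4n−3) = 1701, giving 4n² − 3n − 1701 = 0.
The discriminant is 9 + 16·1701 = 27225, and √27225 = 165.
So n = (3 + 165) / 8 = 168/8 = 21.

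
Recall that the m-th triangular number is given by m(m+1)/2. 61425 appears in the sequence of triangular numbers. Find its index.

350

Set n(n+1)/2 = 61425, giving n² + n − 122850 = 0.
The discriminant is 1 + 8·61425 = 491401, and √491401 = 701.
So n = (-1 + 701) / 2 = 700/2 = 350.
Check: 350·351/2 = 61425. ✓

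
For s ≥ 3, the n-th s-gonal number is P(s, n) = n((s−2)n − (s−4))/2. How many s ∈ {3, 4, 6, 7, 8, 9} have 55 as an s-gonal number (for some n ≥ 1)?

s = 3: P(3, 10) = 55. ✓
s = 4: P(4, 7) = 49 and P(4, 8) = 64; 55 is not s-gonal.
s = 6: P(6, 5) = 45 and P(6, 6) = 66; 55 is not s-gonal.
s = 7: P(7, 5) = 55. ✓
s = 8: P(8, 4) = 40 and P(8, 5) = 65; 55 is not s-gonal.
s = 9: P(9, 4) = 46 and P(9, 5) = 75; 55 is not s-gonal.
Hits: s ∈ {3, 7} → 2.

2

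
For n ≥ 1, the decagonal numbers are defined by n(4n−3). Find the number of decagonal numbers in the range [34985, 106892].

The n-th decagonal number is n(4n−3).
Smallest index with value ≥ 34985: n = 94 (giving 35062).
Largest index with value ≤ 106892: n = 163 (giving 105787).
Indices 94 through 163: 70 terms.

70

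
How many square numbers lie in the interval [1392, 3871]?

25

The n-th square number is n².
Smallest index with value ≥ 1392: n = 38 (giving 1444).
Largest index with value ≤ 3871: n = 62 (giving 3844).
Indices 38 through 62: 25 terms.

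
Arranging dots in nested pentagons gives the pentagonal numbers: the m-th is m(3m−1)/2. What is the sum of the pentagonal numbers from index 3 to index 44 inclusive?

Σ i(3i−1)/2 = (3Σi² − Σi) / 2 over i = 3..44.
Σi = 990 − 3 = 987 and Σi² = 29370 − 5 = 29365.
(3·29365 − 1·987) / 2 = 87108/2 = 43554.

43554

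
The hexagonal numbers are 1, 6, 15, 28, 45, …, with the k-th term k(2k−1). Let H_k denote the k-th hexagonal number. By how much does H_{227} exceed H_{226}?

Consecutive hexagonal numbers differ by 4n − 3: here 4·227 − 3 = 905.

905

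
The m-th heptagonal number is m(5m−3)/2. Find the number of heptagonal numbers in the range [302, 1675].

The n-th heptagonal number is n(5n−3)/2.
Smallest index with value ≥ 302: n = 12 (giving 342).
Largest index with value ≤ 1675: n = 26 (giving 1651).
Indices 12 through 26: 15 terms.

15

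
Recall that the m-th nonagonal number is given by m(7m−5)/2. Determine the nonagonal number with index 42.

6069

The 42nd nonagonal number is n(7n−5)/2 with n = 42.
42·(7·42 − 5)/2 = 42·289/2 = 6069.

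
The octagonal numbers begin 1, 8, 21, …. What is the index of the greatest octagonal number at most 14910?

70

Solve n(3n−2) ≤ 14910 for integer n.
n = 70 gives 14560 ≤ 14910, while n = 71 gives 14981 > 14910; so the answer is index 70.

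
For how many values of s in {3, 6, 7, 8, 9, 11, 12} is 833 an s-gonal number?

2

s = 3: P(3, 40) = 820 and P(3, 41) = 861; 833 is not s-gonal.
s = 6: P(6, 20) = 780 and P(6, 21) = 861; 833 is not s-gonal.
s = 7: P(7, 18) = 783 and P(7, 19) = 874; 833 is not s-gonal.
s = 8: P(8, 17) = 833. ✓
s = 9: P(9, 15) = 750 and P(9, 16) = 856; 833 is not s-gonal.
s = 11: P(11, 14) = 833. ✓
s = 12: P(12, 13) = 793 and P(12, 14) = 924; 833 is not s-gonal.
Hits: s ∈ {8, 11} → 2.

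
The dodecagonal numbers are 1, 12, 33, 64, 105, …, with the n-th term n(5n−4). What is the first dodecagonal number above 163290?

Solve n(5n−4) > 163290 for integer n.
The largest n with value ≤ 163290 is 181 (since 163081 ≤ 163290 < 164892), so the first above is n = 182, value 164892.

164892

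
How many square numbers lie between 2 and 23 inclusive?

3

The n-th square number is n².
Smallest index with value ≥ 2: n = 2 (giving 4).
Largest index with value ≤ 23: n = 4 (giving 16).
Indices 2 through 4: 3 terms.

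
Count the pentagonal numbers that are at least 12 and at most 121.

7

The n-th pentagonal number is n(3n−1)/2.
Smallest index with value ≥ 12: n = 3 (giving 12).
Largest index with value ≤ 121: n = 9 (giving 117).
Indices 3 through 9: 7 terms.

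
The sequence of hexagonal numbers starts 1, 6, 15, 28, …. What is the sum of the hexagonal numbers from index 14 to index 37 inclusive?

Σ i(2i−1) = 2Σi² − Σi over i = 14..37.
Σi = 703 − 91 = 612 and Σi² = 17575 − 819 = 16756.
2·16756 − 1·612 = 32900.

32900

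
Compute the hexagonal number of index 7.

91

The 7th hexagonal number is n(2n−1) with n = 7.
7·(2·7 − 1) = 7·13 = 91.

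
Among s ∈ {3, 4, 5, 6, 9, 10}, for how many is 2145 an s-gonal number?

s = 3: P(3, 65) = 2145. ✓
s = 4: P(4, 46) = 2116 and P(4, 47) = 2209; 2145 is not s-gonal.
s = 5: P(5, 37) = 2035 and P(5, 38) = 2147; 2145 is not s-gonal.
s = 6: P(6, 33) = 2145. ✓
s = 9: P(9, 25) = 2125 and P(9, 26) = 2301; 2145 is not s-gonal.
s = 10: P(10, 23) = 2047 and P(10, 24) = 2232; 2145 is not s-gonal.
Hits: s ∈ {3, 6} → 2.

2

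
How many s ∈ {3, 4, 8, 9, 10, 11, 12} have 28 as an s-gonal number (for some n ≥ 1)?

1

s = 3: P(3, 7) = 28. ✓
s = 4: P(4, 5) = 25 and P(4, 6) = 36; 28 is not s-gonal.
s = 8: P(8, 3) = 21 and P(8, 4) = 40; 28 is not s-gonal.
s = 9: P(9, 3) = 24 and P(9, 4) = 46; 28 is not s-gonal.
s = 10: P(10, 3) = 27 and P(10, 4) = 52; 28 is not s-gonal.
s = 11: P(11, 2) = 11 and P(11, 3) = 30; 28 is not s-gonal.
s = 12: P(12, 2) = 12 and P(12, 3) = 33; 28 is not s-gonal.
Hits: s ∈ {3} → 1.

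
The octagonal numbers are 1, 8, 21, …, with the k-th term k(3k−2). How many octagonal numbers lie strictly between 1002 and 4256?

The n-th octagonal number is n(3n−2).
Smallest index with value > 1002: n = 19 (giving 1045).
Largest index with value < 4256: n = 37 (giving 4033).
Indices 19 through 37: 19 terms.

19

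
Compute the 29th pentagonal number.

1247

The 29th pentagonal number is n(3n−1)/2 with n = 29.
29·(3·29 − 1)/2 = 29·86/2 = 29·43 = 1247.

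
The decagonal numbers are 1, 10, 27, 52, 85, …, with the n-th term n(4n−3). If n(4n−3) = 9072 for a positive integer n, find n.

Set n(4n−3) = 9072, giving 4n² − 3n − 9072 = 0.
The discriminant is 9 + 16·9072 = 145161, and √145161 = 381.
So n = (3 + 381) / 8 = 384/8 = 48.

48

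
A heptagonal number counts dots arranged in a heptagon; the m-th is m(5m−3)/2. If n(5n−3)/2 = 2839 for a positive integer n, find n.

Set n(5n−3)/2 = 2839, giving 5n² − 3n − 5678 = 0.
So n = (3 + 337) / 10 = 340/10 = 34.

34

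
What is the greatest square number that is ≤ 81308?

Solve n² ≤ 81308 for integer n.
n = 285 gives 81225 ≤ 81308, while n = 286 gives 81796 > 81308; so the answer is 81225.

81225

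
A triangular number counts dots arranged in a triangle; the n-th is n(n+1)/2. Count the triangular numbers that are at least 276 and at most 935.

The n-th triangular number is n(n+1)/2.
Smallest index with value ≥ 276: n = 23 (giving 276).
Largest index with value ≤ 935: n = 42 (giving 903).
Indices 23 through 42: 20 terms.

20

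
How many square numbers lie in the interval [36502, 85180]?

The n-th square number is n².
Smallest index with value ≥ 36502: n = 192 (giving 36864).
Largest index with value ≤ 85180: n = 291 (giving 84681).
Indices 192 through 291: 100 terms.

100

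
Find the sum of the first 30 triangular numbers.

Σ i(i+1)/2 = (Σi² + Σi) / 2 over i = 1..30.
Σi = 465 and Σi² = 9455.
(1·9455 + 1·465) / 2 = 9920/2 = 4960.

4960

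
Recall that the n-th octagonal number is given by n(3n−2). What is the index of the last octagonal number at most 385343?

Solve n(3n−2) ≤ 385343 for integer n.
n = 358 gives 383776 ≤ 385343, while n = 359 gives 385925 > 385343; so the answer is index 358.

358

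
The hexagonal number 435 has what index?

15

Set n(2n−1) = 435, giving 2n² − n − 435 = 0.
So n = (1 + 59) / 4 = 60/4 = 15.
Check: 15·(2·15 − 1) = 435. ✓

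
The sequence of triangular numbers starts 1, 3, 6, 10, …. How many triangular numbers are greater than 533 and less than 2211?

33

The n-th triangular number is n(n+1)/2.
Smallest index with value > 533: n = 33 (giving 561).
Largest index with value < 2211: n = 65 (giving 2145).
Indices 33 through 65: 33 terms.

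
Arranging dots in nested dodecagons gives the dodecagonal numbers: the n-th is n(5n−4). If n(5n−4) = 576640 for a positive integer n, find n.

340

Set n(5n−4) = 576640, giving 5n² − 4n − 576640 = 0.
So n = (4 + 3396) / 10 = 3400/10 = 340.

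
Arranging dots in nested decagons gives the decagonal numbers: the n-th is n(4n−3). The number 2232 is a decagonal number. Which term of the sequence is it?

24

Set n(4n−3) = 2232, giving 4n² − 3n − 2232 = 0.
So n = (3 + 189) / 8 = 192/8 = 24.
Check: 24·(4·24 − 3) = 2232. ✓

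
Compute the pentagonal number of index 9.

The 9th pentagonal number is n(3n−1)/2 with n = 9.
9·(3·9 − 1)/2 = 9·26/2 = 9·13 = 117.

117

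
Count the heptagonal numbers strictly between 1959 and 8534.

30

The n-th heptagonal number is n(5n−3)/2.
Smallest index with value > 1959: n = 29 (giving 2059).
Largest index with value < 8534: n = 58 (giving 8323).
Indices 29 through 58: 30 terms.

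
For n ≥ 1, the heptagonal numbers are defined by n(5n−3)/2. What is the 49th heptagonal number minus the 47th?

477

49·(5·49 − 3)/2 = 5929 and 47·(5·47 − 3)/2 = 5452.
Difference: 5929 − 5452 = 477.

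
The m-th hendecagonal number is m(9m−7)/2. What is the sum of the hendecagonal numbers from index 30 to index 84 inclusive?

855525

Σ i(9i−7)/2 = (9Σi² − 7Σi) / 2 over i = 30..84.
Σi = 3570 − 435 = 3135 and Σi² = 201110 − 8555 = 192555.
(9·192555 − 7·3135) / 2 = 1711050/2 = 855525.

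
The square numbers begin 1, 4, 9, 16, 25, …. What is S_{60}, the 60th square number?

60² = 3600.

3600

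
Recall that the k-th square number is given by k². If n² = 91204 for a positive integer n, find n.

302

We need n² = 91204, so n = √91204 = 302.
Check: 302² = 91204. ✓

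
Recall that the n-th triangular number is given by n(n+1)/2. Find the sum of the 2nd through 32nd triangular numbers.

Σ i(i+1)/2 = (Σi² + Σi) / 2 over i = 2..32.
Σi = 528 − 1 = 527 and Σi² = 11440 − 1 = 11439.
(1·11439 + 1·527) / 2 = 11966/2 = 5983.

5983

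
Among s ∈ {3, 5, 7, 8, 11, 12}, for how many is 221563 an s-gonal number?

1

s = 3: P(3, 665) = 221445 and P(3, 666) = 222111; 221563 is not s-gonal.
s = 5: P(5, 384) = 220992 and P(5, 385) = 222145; 221563 is not s-gonal.
s = 7: P(7, 298) = 221563. ✓
s = 8: P(8, 272) = 221408 and P(8, 273) = 223041; 221563 is not s-gonal.
s = 11: P(11, 222) = 221001 and P(11, 223) = 223000; 221563 is not s-gonal.
s = 12: P(12, 210) = 219660 and P(12, 211) = 221761; 221563 is not s-gonal.
Hits: s ∈ {7} → 1.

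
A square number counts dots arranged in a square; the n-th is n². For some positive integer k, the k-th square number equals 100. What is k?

We need n² = 100, so n = √100 = 10.

10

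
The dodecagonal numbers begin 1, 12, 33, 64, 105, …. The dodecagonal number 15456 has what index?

56

Set n(5n−4) = 15456, giving 5n² − 4n − 15456 = 0.
So n = (4 + 556) / 10 = 560/10 = 56.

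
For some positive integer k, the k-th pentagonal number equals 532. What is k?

Set n(3n−1)/2 = 532, giving 3n² − n − 1064 = 0.
The discriminant is 1 + 24·532 = 12769, and √12769 = 113.
So n = (1 + 113) / 6 = 114/6 = 19.

19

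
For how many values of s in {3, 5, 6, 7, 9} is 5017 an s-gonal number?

1

s = 3: P(3, 99) = 4950 and P(3, 100) = 5050; 5017 is not s-gonal.
s = 5: P(5, 58) = 5017. ✓
s = 6: P(6, 50) = 4950 and P(6, 51) = 5151; 5017 is not s-gonal.
s = 7: P(7, 45) = 4995 and P(7, 46) = 5221; 5017 is not s-gonal.
s = 9: P(9, 38) = 4959 and P(9, 39) = 5226; 5017 is not s-gonal.
Hits: s ∈ {5} → 1.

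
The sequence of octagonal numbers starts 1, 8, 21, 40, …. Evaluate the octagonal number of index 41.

The 41st octagonal number is n(3n−2) with n = 41.
41·(3·41 − 2) = 41·121 = 4961.

4961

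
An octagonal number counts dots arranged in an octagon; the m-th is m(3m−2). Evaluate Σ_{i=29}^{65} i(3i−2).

Σ i(3i−2) = 3Σi² − 2Σi over i = 29..65.
Σi = 2145 − 406 = 1739 and Σi² = 93665 − 7714 = 85951.
3·85951 − 2·1739 = 254375.

254375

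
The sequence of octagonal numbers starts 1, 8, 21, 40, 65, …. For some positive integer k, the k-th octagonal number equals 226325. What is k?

Set n(3n−2) = 226325, giving 3n² − 2n − 226325 = 0.
The discriminant is 4 + 12·226325 = 2715904, and √2715904 = 1648.
So n = (2 + 1648) / 6 = 1650/6 = 275.

275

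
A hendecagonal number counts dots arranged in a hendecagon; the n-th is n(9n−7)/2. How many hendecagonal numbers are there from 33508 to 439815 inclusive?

The n-th hendecagonal number is n(9n−7)/2.
Smallest index with value ≥ 33508: n = 87 (giving 33756).
Largest index with value ≤ 439815: n = 313 (giving 439765).
Indices 87 through 313: 227 terms.

227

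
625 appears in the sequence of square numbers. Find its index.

We need n² = 625, so n = √625 = 25.

25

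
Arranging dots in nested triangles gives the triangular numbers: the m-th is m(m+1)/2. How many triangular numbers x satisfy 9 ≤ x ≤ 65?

7

The n-th triangular number is n(n+1)/2.
Smallest index with value ≥ 9: n = 4 (giving 10).
Largest index with value ≤ 65: n = 10 (giving 55).
Indices 4 through 10: 7 terms.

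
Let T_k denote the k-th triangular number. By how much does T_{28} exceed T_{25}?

81

28·29/2 = 406 and 25·26/2 = 325.
Difference: 406 − 325 = 81.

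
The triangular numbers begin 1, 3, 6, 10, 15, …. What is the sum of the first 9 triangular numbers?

165

Σ i(i+1)/2 = (Σi² + Σi) / 2 over i = 1..9.
Σi = 45 and Σi² = 285.
(1·285 + 1·45) / 2 = 330/2 = 165.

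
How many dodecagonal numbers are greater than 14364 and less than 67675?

62

The n-th dodecagonal number is n(5n−4).
Smallest index with value > 14364: n = 55 (giving 14905).
Largest index with value < 67675: n = 116 (giving 66816).
Indices 55 through 116: 62 terms.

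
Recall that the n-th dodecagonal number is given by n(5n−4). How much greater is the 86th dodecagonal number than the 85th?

851

Consecutive dodecagonal numbers differ by 10n − 9: here 10·86 − 9 = 851.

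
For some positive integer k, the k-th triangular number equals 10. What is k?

4

Set n(n+1)/2 = 10, giving n² + n − 20 = 0.
So n = (-1 + 9) / 2 = 8/2 = 4.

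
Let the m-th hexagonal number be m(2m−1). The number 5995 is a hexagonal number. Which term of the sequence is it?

55

Set n(2n−1) = 5995, giving 2n² − n − 5995 = 0.
So n = (1 + 219) / 4 = 220/4 = 55.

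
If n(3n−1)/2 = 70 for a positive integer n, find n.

Set n(3n−1)/2 = 70, giving 3n² − n − 140 = 0.
The discriminant is 1 + 24·70 = 1681, and √1681 = 41.
So n = (1 + 41) / 6 = 42/6 = 7.
Check: 7·(3·7 − 1)/2 = 70. ✓

7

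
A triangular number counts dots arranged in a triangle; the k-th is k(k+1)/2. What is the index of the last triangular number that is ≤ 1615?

56

Solve n(n+1)/2 ≤ 1615 for integer n.
n = 56 gives 1596 ≤ 1615, while n = 57 gives 1653 > 1615; so the answer is index 56.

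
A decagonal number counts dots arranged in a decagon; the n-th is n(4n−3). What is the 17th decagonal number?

1105

The 17th decagonal number is n(4n−3) with n = 17.
17·(4·17 − 3) = 17·65 = 1105.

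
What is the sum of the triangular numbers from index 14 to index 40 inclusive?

11025

Σ i(i+1)/2 = (Σi² + Σi) / 2 over i = 14..40.
Σi = 820 − 91 = 729 and Σi² = 22140 − 819 = 21321.
(1·21321 + 1·729) / 2 = 22050/2 = 11025.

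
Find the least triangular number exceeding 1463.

Solve n(n+1)/2 > 1463 for integer n.
The largest n with value ≤ 1463 is 53 (since 1431 ≤ 1463 < 1485), so the first above is n = 54, value 1485.

1485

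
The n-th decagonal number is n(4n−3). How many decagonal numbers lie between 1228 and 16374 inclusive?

The n-th decagonal number is n(4n−3).
Smallest index with value ≥ 1228: n = 18 (giving 1242).
Largest index with value ≤ 16374: n = 64 (giving 16192).
Indices 18 through 64: 47 terms.

47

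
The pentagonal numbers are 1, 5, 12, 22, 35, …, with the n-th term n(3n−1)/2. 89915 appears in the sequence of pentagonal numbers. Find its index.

245

Set n(3n−1)/2 = 89915, giving 3n² − n − 179830 = 0.
So n = (1 + 1469) / 6 = 1470/6 = 245.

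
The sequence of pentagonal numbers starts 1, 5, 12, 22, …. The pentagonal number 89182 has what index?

244

Set n(3n−1)/2 = 89182, giving 3n² − n − 178364 = 0.
The discriminant is 1 + 24·89182 = 2140369, and √2140369 = 1463.
So n = (1 + 1463) / 6 = 1464/6 = 244.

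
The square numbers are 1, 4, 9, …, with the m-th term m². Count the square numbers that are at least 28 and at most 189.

The n-th square number is n².
Smallest index with value ≥ 28: n = 6 (giving 36).
Largest index with value ≤ 189: n = 13 (giving 169).
Indices 6 through 13: 8 terms.

8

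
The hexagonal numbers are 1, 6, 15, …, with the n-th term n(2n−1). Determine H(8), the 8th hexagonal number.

The 8th hexagonal number is n(2n−1) with n = 8.
8·(2·8 − 1) = 8·15 = 120.

120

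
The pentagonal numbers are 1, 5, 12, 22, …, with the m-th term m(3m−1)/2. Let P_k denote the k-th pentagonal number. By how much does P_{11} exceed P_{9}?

11·(3·11 − 1)/2 = 176 and 9·(3·9 − 1)/2 = 117.
Difference: 176 − 117 = 59.

59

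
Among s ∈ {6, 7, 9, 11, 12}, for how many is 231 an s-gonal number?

1

s = 6: P(6, 11) = 231. ✓
s = 7: P(7, 9) = 189 and P(7, 10) = 235; 231 is not s-gonal.
s = 9: P(9, 8) = 204 and P(9, 9) = 261; 231 is not s-gonal.
s = 11: P(11, 7) = 196 and P(11, 8) = 260; 231 is not s-gonal.
s = 12: P(12, 7) = 217 and P(12, 8) = 288; 231 is not s-gonal.
Hits: s ∈ {6} → 1.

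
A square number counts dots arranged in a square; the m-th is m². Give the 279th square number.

The 279th square number is n² with n = 279.
279² = 77841.

77841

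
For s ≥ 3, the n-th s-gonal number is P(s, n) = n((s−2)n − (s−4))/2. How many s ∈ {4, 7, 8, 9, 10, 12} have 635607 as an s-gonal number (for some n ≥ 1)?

1

s = 4: P(4, 797) = 635209 and P(4, 798) = 636804; 635607 is not s-gonal.
s = 7: P(7, 504) = 634284 and P(7, 505) = 636805; 635607 is not s-gonal.
s = 8: P(8, 460) = 633880 and P(8, 461) = 636641; 635607 is not s-gonal.
s = 9: P(9, 426) = 634101 and P(9, 427) = 637084; 635607 is not s-gonal.
s = 10: P(10, 399) = 635607. ✓
s = 12: P(12, 356) = 632256 and P(12, 357) = 635817; 635607 is not s-gonal.
Hits: s ∈ {10} → 1.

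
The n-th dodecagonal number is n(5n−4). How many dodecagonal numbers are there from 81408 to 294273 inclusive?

The n-th dodecagonal number is n(5n−4).
Smallest index with value ≥ 81408: n = 128 (giving 81408).
Largest index with value ≤ 294273: n = 243 (giving 294273).
Indices 128 through 243: 116 terms.

116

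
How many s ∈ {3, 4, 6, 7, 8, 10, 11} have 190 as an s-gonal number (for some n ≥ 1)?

s = 3: P(3, 19) = 190. ✓
s = 4: P(4, 13) = 169 and P(4, 14) = 196; 190 is not s-gonal.
s = 6: P(6, 10) = 190. ✓
s = 7: P(7, 9) = 189 and P(7, 10) = 235; 190 is not s-gonal.
s = 8: P(8, 8) = 176 and P(8, 9) = 225; 190 is not s-gonal.
s = 10: P(10, 7) = 175 and P(10, 8) = 232; 190 is not s-gonal.
s = 11: P(11, 6) = 141 and P(11, 7) = 196; 190 is not s-gonal.
Hits: s ∈ {3, 6} → 2.

2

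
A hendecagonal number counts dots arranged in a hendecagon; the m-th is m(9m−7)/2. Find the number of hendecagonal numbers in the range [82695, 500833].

The n-th hendecagonal number is n(9n−7)/2.
Smallest index with value ≥ 82695: n = 136 (giving 82756).
Largest index with value ≤ 500833: n = 334 (giving 500833).
Indices 136 through 334: 199 terms.

199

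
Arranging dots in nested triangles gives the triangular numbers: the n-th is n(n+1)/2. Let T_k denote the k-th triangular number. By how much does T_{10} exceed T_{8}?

19

10·11/2 = 55 and 8·9/2 = 36.
Difference: 55 − 36 = 19.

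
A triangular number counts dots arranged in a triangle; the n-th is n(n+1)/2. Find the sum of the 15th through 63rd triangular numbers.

43120

Σ i(i+1)/2 = (Σi² + Σi) / 2 over i = 15..63.
Σi = 2016 − 105 = 1911 and Σi² = 85344 − 1015 = 84329.
(1·84329 + 1·1911) / 2 = 86240/2 = 43120.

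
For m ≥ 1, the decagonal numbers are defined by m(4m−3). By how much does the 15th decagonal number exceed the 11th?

404

15·(4·15 − 3) = 855 and 11·(4·11 − 3) = 451.
Difference: 855 − 451 = 404.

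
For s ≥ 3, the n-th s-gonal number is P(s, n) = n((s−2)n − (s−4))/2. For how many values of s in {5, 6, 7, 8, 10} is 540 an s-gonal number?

s = 5: P(5, 19) = 532 and P(5, 20) = 590; 540 is not s-gonal.
s = 6: P(6, 16) = 496 and P(6, 17) = 561; 540 is not s-gonal.
s = 7: P(7, 15) = 540. ✓
s = 8: P(8, 13) = 481 and P(8, 14) = 560; 540 is not s-gonal.
s = 10: P(10, 12) = 540. ✓
Hits: s ∈ {7, 10} → 2.

2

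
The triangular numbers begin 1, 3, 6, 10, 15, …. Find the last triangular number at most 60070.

60031

Solve n(n+1)/2 ≤ 60070 for integer n.
n = 346 gives 60031 ≤ 60070, while n = 347 gives 60378 > 60070; so the answer is 60031.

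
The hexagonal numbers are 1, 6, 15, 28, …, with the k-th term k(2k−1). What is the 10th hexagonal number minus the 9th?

37

Consecutive hexagonal numbers differ by 4n − 3: here 4·10 − 3 = 37.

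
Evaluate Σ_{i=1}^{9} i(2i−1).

Σ i(2i−1) = 2Σi² − Σi over i = 1..9.
Σi = 45 and Σi² = 285.
2·285 − 1·45 = 525.

525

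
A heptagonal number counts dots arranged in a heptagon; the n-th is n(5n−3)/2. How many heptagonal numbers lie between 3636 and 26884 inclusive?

The n-th heptagonal number is n(5n−3)/2.
Smallest index with value ≥ 3636: n = 39 (giving 3744).
Largest index with value ≤ 26884: n = 104 (giving 26884).
Indices 39 through 104: 66 terms.

66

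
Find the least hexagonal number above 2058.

Solve n(2n−1) > 2058 for integer n.
The largest n with value ≤ 2058 is 32 (since 2016 ≤ 2058 < 2145), so the first above is n = 33, value 2145.

2145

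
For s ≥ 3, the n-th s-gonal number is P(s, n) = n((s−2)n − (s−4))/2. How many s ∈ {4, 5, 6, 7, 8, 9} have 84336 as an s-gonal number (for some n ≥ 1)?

s = 4: P(4, 290) = 84100 and P(4, 291) = 84681; 84336 is not s-gonal.
s = 5: P(5, 237) = 84135 and P(5, 238) = 84847; 84336 is not s-gonal.
s = 6: P(6, 205) = 83845 and P(6, 206) = 84666; 84336 is not s-gonal.
s = 7: P(7, 183) = 83448 and P(7, 184) = 84364; 84336 is not s-gonal.
s = 8: P(8, 168) = 84336. ✓
s = 9: P(9, 155) = 83700 and P(9, 156) = 84786; 84336 is not s-gonal.
Hits: s ∈ {8} → 1.

1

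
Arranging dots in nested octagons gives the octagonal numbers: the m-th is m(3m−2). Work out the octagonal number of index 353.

353·(3·353 − 2) = 353·1057 = 373121.

373121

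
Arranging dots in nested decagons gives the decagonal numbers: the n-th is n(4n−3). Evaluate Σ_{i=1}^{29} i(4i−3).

Σ i(4i−3) = 4Σi² − 3Σi over i = 1..29.
Σi = 435 and Σi² = 8555.
4·8555 − 3·435 = 32915.

32915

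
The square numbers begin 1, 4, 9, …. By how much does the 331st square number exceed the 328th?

1977

331² = 109561 and 328² = 107584.
Difference: 109561 − 107584 = 1977.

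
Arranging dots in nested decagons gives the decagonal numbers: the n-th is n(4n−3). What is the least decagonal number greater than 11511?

11935

Solve n(4n−3) > 11511 for integer n.
The largest n with value ≤ 11511 is 54 (since 11502 ≤ 11511 < 11935), so the first above is n = 55, value 11935.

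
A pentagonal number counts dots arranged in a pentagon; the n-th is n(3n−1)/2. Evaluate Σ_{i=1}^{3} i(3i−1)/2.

Σ i(3i−1)/2 = (3Σi² − Σi) / 2 over i = 1..3.
Σi = 6 and Σi² = 14.
(3·14 − 1·6) / 2 = 36/2 = 18.

18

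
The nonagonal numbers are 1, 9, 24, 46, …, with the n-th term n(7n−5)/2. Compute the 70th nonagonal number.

16975

70·(7·70 − 5)/2 = 70·485/2 = 16975.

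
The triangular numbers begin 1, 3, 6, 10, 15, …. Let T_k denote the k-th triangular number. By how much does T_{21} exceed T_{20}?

Consecutive triangular numbers differ by n: T_{21} − T_{20} = 21.

21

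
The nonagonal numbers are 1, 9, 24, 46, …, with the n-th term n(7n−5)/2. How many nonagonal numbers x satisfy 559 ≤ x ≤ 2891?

The n-th nonagonal number is n(7n−5)/2.
Smallest index with value ≥ 559: n = 13 (giving 559).
Largest index with value ≤ 2891: n = 29 (giving 2871).
Indices 13 through 29: 17 terms.

17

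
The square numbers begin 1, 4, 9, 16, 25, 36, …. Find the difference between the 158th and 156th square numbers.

628

158² = 24964 and 156² = 24336.
Difference: 24964 − 24336 = 628.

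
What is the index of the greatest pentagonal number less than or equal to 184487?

350

Solve n(3n−1)/2 ≤ 184487 for integer n.
n = 350 gives 183575 ≤ 184487, while n = 351 gives 184626 > 184487; so the answer is index 350.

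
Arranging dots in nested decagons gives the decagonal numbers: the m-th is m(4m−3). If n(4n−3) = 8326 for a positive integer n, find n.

46

Set n(4n−3) = 8326, giving 4n² − 3n − 8326 = 0.
So n = (3 + 365) / 8 = 368/8 = 46.
Check: 46·(4·46 − 3) = 8326. ✓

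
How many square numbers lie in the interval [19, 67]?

4

The n-th square number is n².
Smallest index with value ≥ 19: n = 5 (giving 25).
Largest index with value ≤ 67: n = 8 (giving 64).
Indices 5 through 8: 4 terms.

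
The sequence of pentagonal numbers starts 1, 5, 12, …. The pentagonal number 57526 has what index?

196

Set n(3n−1)/2 = 57526, giving 3n² − n − 115052 = 0.
The discriminant is 1 + 24·57526 = 1380625, and √1380625 = 1175.
So n = (1 + 1175) / 6 = 1176/6 = 196.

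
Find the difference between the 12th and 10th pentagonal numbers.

12·(3·12 − 1)/2 = 210 and 10·(3·10 − 1)/2 = 145.
Difference: 210 − 145 = 65.

65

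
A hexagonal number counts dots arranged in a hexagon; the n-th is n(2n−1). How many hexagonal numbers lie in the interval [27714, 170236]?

175

The n-th hexagonal number is n(2n−1).
Smallest index with value ≥ 27714: n = 118 (giving 27730).
Largest index with value ≤ 170236: n = 292 (giving 170236).
Indices 118 through 292: 175 terms.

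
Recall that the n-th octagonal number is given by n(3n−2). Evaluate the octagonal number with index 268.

268·(3·268 − 2) = 268·802 = 214936.

214936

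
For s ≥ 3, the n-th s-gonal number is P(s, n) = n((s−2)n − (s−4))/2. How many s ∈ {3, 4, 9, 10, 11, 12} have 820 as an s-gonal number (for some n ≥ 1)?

s = 3: P(3, 40) = 820. ✓
s = 4: P(4, 28) = 784 and P(4, 29) = 841; 820 is not s-gonal.
s = 9: P(9, 15) = 750 and P(9, 16) = 856; 820 is not s-gonal.
s = 10: P(10, 14) = 742 and P(10, 15) = 855; 820 is not s-gonal.
s = 11: P(11, 13) = 715 and P(11, 14) = 833; 820 is not s-gonal.
s = 12: P(12, 13) = 793 and P(12, 14) = 924; 820 is not s-gonal.
Hits: s ∈ {3} → 1.

1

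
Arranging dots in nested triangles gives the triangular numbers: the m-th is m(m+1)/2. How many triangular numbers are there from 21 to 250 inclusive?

16

The n-th triangular number is n(n+1)/2.
Smallest index with value ≥ 21: n = 6 (giving 21).
Largest index with value ≤ 250: n = 21 (giving 231).
Indices 6 through 21: 16 terms.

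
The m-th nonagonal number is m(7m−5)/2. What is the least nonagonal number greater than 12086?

12450

Solve n(7n−5)/2 > 12086 for integer n.
The largest n with value ≤ 12086 is 59 (since 12036 ≤ 12086 < 12450), so the first above is n = 60, value 12450.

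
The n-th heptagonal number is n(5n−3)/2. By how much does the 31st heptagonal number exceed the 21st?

1285

31·(5·31 − 3)/2 = 2356 and 21·(5·21 − 3)/2 = 1071.
Difference: 2356 − 1071 = 1285.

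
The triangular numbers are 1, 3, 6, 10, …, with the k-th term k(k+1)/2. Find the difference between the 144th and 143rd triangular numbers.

144

Consecutive triangular numbers differ by n: T_{144} − T_{143} = 144.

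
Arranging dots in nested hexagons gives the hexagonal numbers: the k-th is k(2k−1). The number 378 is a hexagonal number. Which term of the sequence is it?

14

Set n(2n−1) = 378, giving 2n² − n − 378 = 0.
So n = (1 + 55) / 4 = 56/4 = 14.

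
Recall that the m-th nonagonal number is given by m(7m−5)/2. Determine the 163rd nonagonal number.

92584

The 163rd nonagonal number is n(7n−5)/2 with n = 163.
163·(7·163 − 5)/2 = 163·1136/2 = 163·568 = 92584.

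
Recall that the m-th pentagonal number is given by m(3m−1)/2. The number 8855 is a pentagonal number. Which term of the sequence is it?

77

Set n(3n−1)/2 = 8855, giving 3n² − n − 17710 = 0.
The discriminant is 1 + 24·8855 = 212521, and √212521 = 461.
So n = (1 + 461) / 6 = 462/6 = 77.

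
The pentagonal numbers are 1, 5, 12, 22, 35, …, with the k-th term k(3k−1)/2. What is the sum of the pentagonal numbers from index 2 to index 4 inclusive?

39

Σ i(3i−1)/2 = (3Σi² − Σi) / 2 over i = 2..4.
Σi = 10 − 1 = 9 and Σi² = 30 − 1 = 29.
(3·29 − 1·9) / 2 = 78/2 = 39.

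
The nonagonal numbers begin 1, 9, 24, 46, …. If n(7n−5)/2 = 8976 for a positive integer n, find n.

51

Set n(7n−5)/2 = 8976, giving 7n² − 5n − 17952 = 0.
The discriminant is 25 + 56·8976 = 502681, and √502681 = 709.
So n = (5 + 709) / 14 = 714/14 = 51.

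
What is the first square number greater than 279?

Solve n² > 279 for integer n.
The largest n with value ≤ 279 is 16 (since 256 ≤ 279 < 289), so the first above is n = 17, value 289.

289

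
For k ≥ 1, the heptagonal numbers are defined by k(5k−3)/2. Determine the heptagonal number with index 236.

138886

The 236th heptagonal number is n(5n−3)/2 with n = 236.
236·(5·236 − 3)/2 = 236·1177/2 = 138886.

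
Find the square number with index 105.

105² = 11025.

11025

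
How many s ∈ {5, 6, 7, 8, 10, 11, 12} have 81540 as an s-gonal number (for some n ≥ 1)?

s = 5: P(5, 233) = 81317 and P(5, 234) = 82017; 81540 is not s-gonal.
s = 6: P(6, 202) = 81406 and P(6, 203) = 82215; 81540 is not s-gonal.
s = 7: P(7, 180) = 80730 and P(7, 181) = 81631; 81540 is not s-gonal.
s = 8: P(8, 165) = 81345 and P(8, 166) = 82336; 81540 is not s-gonal.
s = 10: P(10, 143) = 81367 and P(10, 144) = 82512; 81540 is not s-gonal.
s = 11: P(11, 135) = 81540. ✓
s = 12: P(12, 128) = 81408 and P(12, 129) = 82689; 81540 is not s-gonal.
Hits: s ∈ {11} → 1.

1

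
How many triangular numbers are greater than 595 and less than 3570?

49

The n-th triangular number is n(n+1)/2.
Smallest index with value > 595: n = 35 (giving 630).
Largest index with value < 3570: n = 83 (giving 3486).
Indices 35 through 83: 49 terms.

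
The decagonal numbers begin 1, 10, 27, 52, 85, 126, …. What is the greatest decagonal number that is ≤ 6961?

6930

Solve n(4n−3) ≤ 6961 for integer n.
n = 42 gives 6930 ≤ 6961, while n = 43 gives 7267 > 6961; so the answer is 6930.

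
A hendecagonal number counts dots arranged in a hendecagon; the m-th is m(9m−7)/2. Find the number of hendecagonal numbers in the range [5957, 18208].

28

The n-th hendecagonal number is n(9n−7)/2.
Smallest index with value ≥ 5957: n = 37 (giving 6031).
Largest index with value ≤ 18208: n = 64 (giving 18208).
Indices 37 through 64: 28 terms.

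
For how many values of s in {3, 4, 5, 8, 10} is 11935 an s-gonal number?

2

s = 3: P(3, 154) = 11935. ✓
s = 4: P(4, 109) = 11881 and P(4, 110) = 12100; 11935 is not s-gonal.
s = 5: P(5, 89) = 11837 and P(5, 90) = 12105; 11935 is not s-gonal.
s = 8: P(8, 63) = 11781 and P(8, 64) = 12160; 11935 is not s-gonal.
s = 10: P(10, 55) = 11935. ✓
Hits: s ∈ {3, 10} → 2.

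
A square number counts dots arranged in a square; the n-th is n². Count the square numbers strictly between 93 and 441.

The n-th square number is n².
Smallest index with value > 93: n = 10 (giving 100).
Largest index with value < 441: n = 20 (giving 400).
Indices 10 through 20: 11 terms.

11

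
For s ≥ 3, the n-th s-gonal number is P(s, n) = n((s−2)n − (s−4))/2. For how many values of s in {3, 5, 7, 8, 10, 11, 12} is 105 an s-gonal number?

2

s = 3: P(3, 14) = 105. ✓
s = 5: P(5, 8) = 92 and P(5, 9) = 117; 105 is not s-gonal.
s = 7: P(7, 6) = 81 and P(7, 7) = 112; 105 is not s-gonal.
s = 8: P(8, 6) = 96 and P(8, 7) = 133; 105 is not s-gonal.
s = 10: P(10, 5) = 85 and P(10, 6) = 126; 105 is not s-gonal.
s = 11: P(11, 5) = 95 and P(11, 6) = 141; 105 is not s-gonal.
s = 12: P(12, 5) = 105. ✓
Hits: s ∈ {3, 12} → 2.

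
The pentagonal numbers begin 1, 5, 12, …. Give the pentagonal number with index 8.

92

The 8th pentagonal number is n(3n−1)/2 with n = 8.
8·(3·8 − 1)/2 = 8·23/2 = 92.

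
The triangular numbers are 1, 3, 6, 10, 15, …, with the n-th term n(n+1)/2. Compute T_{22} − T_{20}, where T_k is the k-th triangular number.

43

22·23/2 = 253 and 20·21/2 = 210.
Difference: 253 − 210 = 43.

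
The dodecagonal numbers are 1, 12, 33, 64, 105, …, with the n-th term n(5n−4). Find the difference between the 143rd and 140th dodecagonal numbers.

4233

143·(5·143 − 4) = 101673 and 140·(5·140 − 4) = 97440.
Difference: 101673 − 97440 = 4233.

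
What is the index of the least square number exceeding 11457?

108

Solve n² > 11457 for integer n.
The largest n with value ≤ 11457 is 107 (since 11449 ≤ 11457 < 11664), so the first above is n = 108, value 11664.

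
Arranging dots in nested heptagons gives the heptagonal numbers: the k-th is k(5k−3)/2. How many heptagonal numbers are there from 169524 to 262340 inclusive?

64

The n-th heptagonal number is n(5n−3)/2.
Smallest index with value ≥ 169524: n = 261 (giving 169911).
Largest index with value ≤ 262340: n = 324 (giving 261954).
Indices 261 through 324: 64 terms.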